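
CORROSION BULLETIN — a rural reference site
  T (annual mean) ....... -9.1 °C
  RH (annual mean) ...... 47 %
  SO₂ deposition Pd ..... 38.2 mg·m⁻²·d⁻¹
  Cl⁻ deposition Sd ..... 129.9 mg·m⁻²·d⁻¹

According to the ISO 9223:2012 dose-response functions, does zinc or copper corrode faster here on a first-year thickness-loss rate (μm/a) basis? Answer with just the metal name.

zinc

zinc: T≤10 °C ⇒ hinge +0.038·(-9.1−10) = -0.7258
  Pd branch = 0.0129·Pd^0.44·e^(0.046·RH+f) = 0.2694 μm/a
  Cl⁻ term: 0.0175·129.9^0.57·exp(0.008·47+0.085·-9.1) = 0.1884
  r_corr = 0.2694 + 0.1884 = 0.4579 μm/a
copper: T≤10 °C ⇒ hinge +0.126·(-9.1−10) = -2.4066
  Pd branch = 0.0053·Pd^0.26·e^(0.059·RH+f) = 0.01971 μm/a
  Sd branch = 0.01025·Sd^0.27·e^(0.036·RH+0.049·T) = 0.1326 μm/a
  r_corr = 0.01971 + 0.1326 = 0.1523 μm/a
Ordering by μm/a: zinc (0.458) > copper (0.152)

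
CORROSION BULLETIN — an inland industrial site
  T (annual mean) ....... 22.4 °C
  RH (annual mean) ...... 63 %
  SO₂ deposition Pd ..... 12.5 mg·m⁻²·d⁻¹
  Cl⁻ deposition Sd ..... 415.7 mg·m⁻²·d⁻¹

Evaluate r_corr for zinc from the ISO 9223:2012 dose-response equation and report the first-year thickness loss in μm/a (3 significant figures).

r_corr = 6.34 μm/a

zinc: T>10 °C ⇒ hinge -0.071·(22.4−10) = -0.8804
  sulphur-dioxide contribution → 0.2948 μm/a
  chloride contribution → 6.047 μm/a
  ⇒ r_corr(zinc) = 6.342 μm/a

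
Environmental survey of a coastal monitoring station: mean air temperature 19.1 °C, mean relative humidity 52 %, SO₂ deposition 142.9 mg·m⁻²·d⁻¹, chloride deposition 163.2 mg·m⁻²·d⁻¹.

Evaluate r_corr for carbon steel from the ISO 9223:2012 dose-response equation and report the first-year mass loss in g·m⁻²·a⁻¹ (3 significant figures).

carbon steel: T>10 °C ⇒ hinge -0.054·(19.1−10) = -0.4914
  sulphur-dioxide contribution → 40.44 μm/a
  chloride contribution → 28.68 μm/a
  total first-year rate 69.12 μm/a
Convert to mass loss: 69.12 μm/a × 7.85 g/cm³ = 542.6 g·m⁻²·a⁻¹

r_corr = 543 g·m⁻²·a⁻¹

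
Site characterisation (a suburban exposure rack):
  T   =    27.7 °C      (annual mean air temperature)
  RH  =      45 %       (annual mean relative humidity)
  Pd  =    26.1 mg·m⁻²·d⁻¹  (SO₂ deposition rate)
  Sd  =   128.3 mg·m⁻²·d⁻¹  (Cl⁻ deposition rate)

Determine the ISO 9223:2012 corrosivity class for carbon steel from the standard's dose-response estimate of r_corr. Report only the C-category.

carbon steel: temperature factor f = -0.054·(17.7) = -0.9558
  Pd branch = 1.77·Pd^0.52·e^(0.02·RH+f) = 9.128 μm/a
  Cl⁻ term: 0.102·128.3^0.62·exp(0.033·45+0.04·27.7) = 27.66
  sum: 9.128 + 27.66 → r_corr = 36.79 μm/a
ISO 9223 Table 2 (carbon steel): 25 < 36.8 ≤ 50 μm/a ⇒ C3

C3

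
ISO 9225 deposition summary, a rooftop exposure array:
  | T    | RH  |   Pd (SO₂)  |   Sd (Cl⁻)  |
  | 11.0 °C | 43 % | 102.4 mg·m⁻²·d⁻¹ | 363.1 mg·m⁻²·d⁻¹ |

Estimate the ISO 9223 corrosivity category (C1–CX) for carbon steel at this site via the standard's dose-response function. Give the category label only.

carbon steel: T>10 °C ⇒ hinge -0.054·(11.0−10) = -0.0540
  SO₂ term: 1.77·102.4^0.52·exp(0.02·43-0.0540) = 43.99
  Sd branch = 0.102·Sd^0.62·e^(0.033·RH+0.04·T) = 25.3 μm/a
  sum: 43.99 + 25.3 → r_corr = 69.29 μm/a
Category bounds: 50…80 μm/a bracket r_corr ⇒ C4

C4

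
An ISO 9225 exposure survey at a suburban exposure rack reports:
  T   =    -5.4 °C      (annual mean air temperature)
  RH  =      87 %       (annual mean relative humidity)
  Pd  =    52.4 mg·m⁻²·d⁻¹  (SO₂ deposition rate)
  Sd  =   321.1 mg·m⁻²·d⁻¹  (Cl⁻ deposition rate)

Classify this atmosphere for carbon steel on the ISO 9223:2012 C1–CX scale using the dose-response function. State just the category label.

carbon steel: T≤10 °C ⇒ hinge +0.150·(-5.4−10) = -2.3100
  SO₂ term: 1.77·52.4^0.52·exp(0.02·87-2.3100) = 7.843
  Sd branch = 0.102·Sd^0.62·e^(0.033·RH+0.04·T) = 51.97 μm/a
  sum: 7.843 + 51.97 → r_corr = 59.81 μm/a
Category bounds: 50…80 μm/a bracket r_corr ⇒ C4

C4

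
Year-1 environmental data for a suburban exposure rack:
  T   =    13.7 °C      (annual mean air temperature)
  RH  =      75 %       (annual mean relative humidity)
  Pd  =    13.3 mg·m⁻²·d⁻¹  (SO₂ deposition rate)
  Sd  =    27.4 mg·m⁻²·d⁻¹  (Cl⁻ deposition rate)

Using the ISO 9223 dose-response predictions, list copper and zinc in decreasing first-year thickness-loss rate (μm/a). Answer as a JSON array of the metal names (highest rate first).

["zinc", "copper"]

copper: temperature factor f = -0.080·(3.7) = -0.2960
  SO₂ term: 0.0053·13.3^0.26·exp(0.059·75-0.2960) = 0.6452
  Sd branch = 0.01025·Sd^0.27·e^(0.036·RH+0.049·T) = 0.7295 μm/a
  r_corr = 0.6452 + 0.7295 = 1.375 μm/a
zinc: f(T) = -0.071·(T−10) [T>10 °C] = -0.2627
  SO₂ term: 0.0129·13.3^0.44·exp(0.046·75-0.2627) = 0.9757
  Cl⁻ term: 0.0175·27.4^0.57·exp(0.008·75+0.085·13.7) = 0.6743
  sum: 0.9757 + 0.6743 → r_corr = 1.65 μm/a
Ordering by μm/a: zinc (1.65) > copper (1.37)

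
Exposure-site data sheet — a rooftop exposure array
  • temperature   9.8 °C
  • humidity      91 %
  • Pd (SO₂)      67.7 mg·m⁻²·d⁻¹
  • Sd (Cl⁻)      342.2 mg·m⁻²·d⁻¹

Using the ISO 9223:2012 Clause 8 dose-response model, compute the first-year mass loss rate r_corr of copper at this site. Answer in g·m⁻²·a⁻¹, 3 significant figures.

copper: f(T) = +0.126·(T−10) [T≤10 °C] = -0.0252
  Pd branch = 0.0053·Pd^0.26·e^(0.059·RH+f) = 3.319 μm/a
  Cl⁻ term: 0.01025·342.2^0.27·exp(0.036·91+0.049·9.8) = 2.12
  r_corr = 3.319 + 2.12 = 5.439 μm/a
Convert to mass loss: 5.439 μm/a × 8.96 g/cm³ = 48.73 g·m⁻²·a⁻¹

r_corr = 48.7 g·m⁻²·a⁻¹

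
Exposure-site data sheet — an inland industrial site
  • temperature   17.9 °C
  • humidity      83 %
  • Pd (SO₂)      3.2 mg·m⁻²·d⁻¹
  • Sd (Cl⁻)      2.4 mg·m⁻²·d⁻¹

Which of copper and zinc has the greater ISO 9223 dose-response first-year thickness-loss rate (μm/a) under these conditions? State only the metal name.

copper: f(T) = -0.080·(T−10) [T>10 °C] = -0.6320
  SO₂ term: 0.0053·3.2^0.26·exp(0.059·83-0.6320) = 0.5104
  Cl⁻ term: 0.01025·2.4^0.27·exp(0.036·83+0.049·17.9) = 0.6194
  r_corr = 0.5104 + 0.6194 = 1.13 μm/a
zinc: T>10 °C ⇒ hinge -0.071·(17.9−10) = -0.5609
  SO₂ term: 0.0129·3.2^0.44·exp(0.046·83-0.5609) = 0.559
  Cl⁻ term: 0.0175·2.4^0.57·exp(0.008·83+0.085·17.9) = 0.2564
  sum: 0.559 + 0.2564 → r_corr = 0.8154 μm/a
Ordering by μm/a: copper (1.13) > zinc (0.815)

copper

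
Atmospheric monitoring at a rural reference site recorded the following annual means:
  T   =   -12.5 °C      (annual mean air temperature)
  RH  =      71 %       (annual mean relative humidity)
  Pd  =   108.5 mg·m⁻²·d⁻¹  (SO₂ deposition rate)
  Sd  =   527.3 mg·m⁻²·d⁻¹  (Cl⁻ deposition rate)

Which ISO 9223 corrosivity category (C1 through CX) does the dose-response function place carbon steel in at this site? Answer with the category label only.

carbon steel: f(T) = +0.150·(T−10) [T≤10 °C] = -3.3750
  Pd branch = 1.77·Pd^0.52·e^(0.02·RH+f) = 2.866 μm/a
  Sd branch = 0.102·Sd^0.62·e^(0.033·RH+0.04·T) = 31.38 μm/a
  r_corr = 2.866 + 31.38 = 34.25 μm/a
34.2 μm/a falls in (25, 50] for carbon steel → category C3

C3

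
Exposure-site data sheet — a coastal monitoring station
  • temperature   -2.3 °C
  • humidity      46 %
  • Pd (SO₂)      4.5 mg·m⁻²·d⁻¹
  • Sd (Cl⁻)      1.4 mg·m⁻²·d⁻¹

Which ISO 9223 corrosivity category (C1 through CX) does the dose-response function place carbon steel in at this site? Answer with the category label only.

carbon steel: temperature factor f = +0.150·(-12.3) = -1.8450
  sulphur-dioxide contribution → 1.534 μm/a
  chloride contribution → 0.523 μm/a
  total first-year rate 2.057 μm/a
ISO 9223 Table 2 (carbon steel): 1.3 < 2.06 ≤ 25 μm/a ⇒ C2

C2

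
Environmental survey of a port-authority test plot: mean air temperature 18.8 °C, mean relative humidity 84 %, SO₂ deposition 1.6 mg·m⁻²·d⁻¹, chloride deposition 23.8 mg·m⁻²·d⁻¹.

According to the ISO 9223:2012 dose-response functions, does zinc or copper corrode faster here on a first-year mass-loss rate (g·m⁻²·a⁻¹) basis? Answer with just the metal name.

copper

zinc: T>10 °C ⇒ hinge -0.071·(18.8−10) = -0.6248
  Pd branch = 0.0129·Pd^0.44·e^(0.046·RH+f) = 0.4047 μm/a
  Cl⁻ term: 0.0175·23.8^0.57·exp(0.008·84+0.085·18.8) = 1.032
  sum: 0.4047 + 1.032 → r_corr = 1.436 μm/a
  mass loss = 1.436 μm/a × 7.14 g/cm³ = 10.26 g·m⁻²·a⁻¹
copper: f(T) = -0.080·(T−10) [T>10 °C] = -0.7040
  SO₂ term: 0.0053·1.6^0.26·exp(0.059·84-0.7040) = 0.4207
  Sd branch = 0.01025·Sd^0.27·e^(0.036·RH+0.049·T) = 1.247 μm/a
  sum: 0.4207 + 1.247 → r_corr = 1.667 μm/a
  mass loss = 1.667 μm/a × 8.96 g/cm³ = 14.94 g·m⁻²·a⁻¹
Ordering by g·m⁻²·a⁻¹: copper (14.9) > zinc (10.3)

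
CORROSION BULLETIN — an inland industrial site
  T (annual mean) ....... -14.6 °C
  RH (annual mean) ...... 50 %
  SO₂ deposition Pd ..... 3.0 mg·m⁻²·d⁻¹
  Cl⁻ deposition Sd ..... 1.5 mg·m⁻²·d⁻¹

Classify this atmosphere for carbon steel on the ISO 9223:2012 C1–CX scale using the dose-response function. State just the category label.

carbon steel: temperature factor f = +0.150·(-24.6) = -3.6900
  SO₂ term: 1.77·3.0^0.52·exp(0.02·50-3.6900) = 0.2127
  Cl⁻ term: 0.102·1.5^0.62·exp(0.033·50+0.04·-14.6) = 0.3808
  sum: 0.2127 + 0.3808 → r_corr = 0.5936 μm/a
Category bounds: 0…1.3 μm/a bracket r_corr ⇒ C1

C1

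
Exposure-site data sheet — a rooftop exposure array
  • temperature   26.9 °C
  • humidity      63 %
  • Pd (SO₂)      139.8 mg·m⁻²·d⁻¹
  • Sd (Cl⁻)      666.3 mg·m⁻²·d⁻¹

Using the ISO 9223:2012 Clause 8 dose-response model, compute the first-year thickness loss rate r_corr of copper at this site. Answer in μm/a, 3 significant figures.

r_corr = 2.34 μm/a

copper: temperature factor f = -0.080·(16.9) = -1.3520
  SO₂ term: 0.0053·139.8^0.26·exp(0.059·63-1.3520) = 0.2038
  Sd branch = 0.01025·Sd^0.27·e^(0.036·RH+0.049·T) = 2.141 μm/a
  r_corr = 0.2038 + 2.141 = 2.344 μm/a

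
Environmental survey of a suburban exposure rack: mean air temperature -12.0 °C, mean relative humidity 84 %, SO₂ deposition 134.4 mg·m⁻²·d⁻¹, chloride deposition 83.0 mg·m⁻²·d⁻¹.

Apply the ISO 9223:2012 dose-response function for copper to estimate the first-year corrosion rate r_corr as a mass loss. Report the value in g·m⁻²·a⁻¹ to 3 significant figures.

copper: f(T) = +0.126·(T−10) [T≤10 °C] = -2.7720
  Pd branch = 0.0053·Pd^0.26·e^(0.059·RH+f) = 0.1683 μm/a
  Cl⁻ term: 0.01025·83.0^0.27·exp(0.036·84+0.049·-12.0) = 0.3862
  r_corr = 0.1683 + 0.3862 = 0.5545 μm/a
Convert to mass loss: 0.5545 μm/a × 8.96 g/cm³ = 4.969 g·m⁻²·a⁻¹

r_corr = 4.97 g·m⁻²·a⁻¹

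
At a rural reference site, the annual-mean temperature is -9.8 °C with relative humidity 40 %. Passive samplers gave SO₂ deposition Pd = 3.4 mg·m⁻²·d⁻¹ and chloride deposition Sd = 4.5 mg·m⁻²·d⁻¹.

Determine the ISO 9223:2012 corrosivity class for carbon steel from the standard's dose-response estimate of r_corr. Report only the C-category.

C1

carbon steel: temperature factor f = +0.150·(-19.8) = -2.9700
  sulphur-dioxide contribution → 0.3819 μm/a
  chloride contribution → 0.6556 μm/a
  ⇒ r_corr(carbon steel) = 1.037 μm/a
Category bounds: 0…1.3 μm/a bracket r_corr ⇒ C1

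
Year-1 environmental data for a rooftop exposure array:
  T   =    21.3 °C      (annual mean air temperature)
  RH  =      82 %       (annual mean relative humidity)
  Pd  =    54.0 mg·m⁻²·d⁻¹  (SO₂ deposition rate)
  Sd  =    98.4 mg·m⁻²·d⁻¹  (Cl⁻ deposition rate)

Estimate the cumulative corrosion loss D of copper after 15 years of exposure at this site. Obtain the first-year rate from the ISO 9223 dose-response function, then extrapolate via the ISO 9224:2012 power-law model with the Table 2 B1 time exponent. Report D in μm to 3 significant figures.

D(15) = 16.4 μm

copper: T>10 °C ⇒ hinge -0.080·(21.3−10) = -0.9040
  sulphur-dioxide contribution → 0.7642 μm/a
  chloride contribution → 1.924 μm/a
  total first-year rate 2.688 μm/a
ISO 9224: D(t) = r_corr · t^b with b = 0.667 (copper, B1)
  D(15) = 2.688 × 15^0.667 = 2.688 × 6.088 = 16.36 μm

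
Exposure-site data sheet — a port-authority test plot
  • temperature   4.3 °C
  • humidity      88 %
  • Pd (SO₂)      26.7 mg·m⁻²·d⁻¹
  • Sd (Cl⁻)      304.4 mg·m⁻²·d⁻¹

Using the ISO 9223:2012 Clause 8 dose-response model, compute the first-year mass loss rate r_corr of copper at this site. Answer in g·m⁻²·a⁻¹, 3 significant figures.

r_corr = 22.4 g·m⁻²·a⁻¹

copper: temperature factor f = +0.126·(-5.7) = -0.7182
  SO₂ term: 0.0053·26.7^0.26·exp(0.059·88-0.7182) = 1.092
  Sd branch = 0.01025·Sd^0.27·e^(0.036·RH+0.049·T) = 1.408 μm/a
  sum: 1.092 + 1.408 → r_corr = 2.5 μm/a
Convert to mass loss: 2.5 μm/a × 8.96 g/cm³ = 22.4 g·m⁻²·a⁻¹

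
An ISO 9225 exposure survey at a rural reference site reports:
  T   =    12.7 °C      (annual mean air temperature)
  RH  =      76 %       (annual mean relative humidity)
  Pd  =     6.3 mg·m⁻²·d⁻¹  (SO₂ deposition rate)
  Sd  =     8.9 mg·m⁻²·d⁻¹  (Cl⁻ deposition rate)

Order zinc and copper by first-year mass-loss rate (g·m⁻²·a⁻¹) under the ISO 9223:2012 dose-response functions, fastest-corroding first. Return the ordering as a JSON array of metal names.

zinc: temperature factor f = -0.071·(2.7) = -0.1917
  Pd branch = 0.0129·Pd^0.44·e^(0.046·RH+f) = 0.7895 μm/a
  Cl⁻ term: 0.0175·8.9^0.57·exp(0.008·76+0.085·12.7) = 0.3289
  sum: 0.7895 + 0.3289 → r_corr = 1.118 μm/a
  mass loss = 1.118 μm/a × 7.14 g/cm³ = 7.985 g·m⁻²·a⁻¹
copper: f(T) = -0.080·(T−10) [T>10 °C] = -0.2160
  Pd branch = 0.0053·Pd^0.26·e^(0.059·RH+f) = 0.6105 μm/a
  Cl⁻ term: 0.01025·8.9^0.27·exp(0.036·76+0.049·12.7) = 0.5316
  r_corr = 0.6105 + 0.5316 = 1.142 μm/a
  mass loss = 1.142 μm/a × 8.96 g/cm³ = 10.23 g·m⁻²·a⁻¹
Ordering by g·m⁻²·a⁻¹: copper (10.2) > zinc (7.99)

["copper", "zinc"]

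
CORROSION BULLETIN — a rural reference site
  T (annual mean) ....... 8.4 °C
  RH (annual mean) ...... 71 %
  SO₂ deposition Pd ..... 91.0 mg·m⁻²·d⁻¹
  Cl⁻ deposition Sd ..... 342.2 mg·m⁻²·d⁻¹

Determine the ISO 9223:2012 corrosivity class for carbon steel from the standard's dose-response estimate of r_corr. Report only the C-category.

carbon steel: f(T) = +0.150·(T−10) [T≤10 °C] = -0.2400
  SO₂ term: 1.77·91.0^0.52·exp(0.02·71-0.2400) = 60.14
  Cl⁻ term: 0.102·342.2^0.62·exp(0.033·71+0.04·8.4) = 55.38
  r_corr = 60.14 + 55.38 = 115.5 μm/a
116 μm/a falls in (80, 200] for carbon steel → category C5

C5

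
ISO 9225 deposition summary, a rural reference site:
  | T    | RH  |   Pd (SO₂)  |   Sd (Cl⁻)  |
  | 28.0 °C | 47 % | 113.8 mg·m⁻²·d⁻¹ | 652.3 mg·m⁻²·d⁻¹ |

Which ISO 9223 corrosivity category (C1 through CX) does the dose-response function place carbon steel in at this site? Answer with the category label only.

C5

carbon steel: temperature factor f = -0.054·(18.0) = -0.9720
  SO₂ term: 1.77·113.8^0.52·exp(0.02·47-0.9720) = 20.1
  Cl⁻ term: 0.102·652.3^0.62·exp(0.033·47+0.04·28.0) = 81.95
  sum: 20.1 + 81.95 → r_corr = 102.1 μm/a
ISO 9223 Table 2 (carbon steel): 80 < 102 ≤ 200 μm/a ⇒ C5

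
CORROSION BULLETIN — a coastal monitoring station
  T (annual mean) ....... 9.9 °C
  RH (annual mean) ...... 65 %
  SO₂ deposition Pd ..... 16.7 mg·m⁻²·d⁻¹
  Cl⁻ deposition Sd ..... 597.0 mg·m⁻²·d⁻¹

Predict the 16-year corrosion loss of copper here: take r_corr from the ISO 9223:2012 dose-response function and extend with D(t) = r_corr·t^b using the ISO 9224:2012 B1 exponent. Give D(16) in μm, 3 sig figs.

D(16) = 9.37 μm

copper: T≤10 °C ⇒ hinge +0.126·(9.9−10) = -0.0126
  SO₂ term: 0.0053·16.7^0.26·exp(0.059·65-0.0126) = 0.5038
  Sd branch = 0.01025·Sd^0.27·e^(0.036·RH+0.049·T) = 0.9709 μm/a
  sum: 0.5038 + 0.9709 → r_corr = 1.475 μm/a
Long-term exponent b (ISO 9224 Table 2, B1) = 0.667
  D(16) = 1.475 × 16^0.667 = 1.475 × 6.355 = 9.372 μm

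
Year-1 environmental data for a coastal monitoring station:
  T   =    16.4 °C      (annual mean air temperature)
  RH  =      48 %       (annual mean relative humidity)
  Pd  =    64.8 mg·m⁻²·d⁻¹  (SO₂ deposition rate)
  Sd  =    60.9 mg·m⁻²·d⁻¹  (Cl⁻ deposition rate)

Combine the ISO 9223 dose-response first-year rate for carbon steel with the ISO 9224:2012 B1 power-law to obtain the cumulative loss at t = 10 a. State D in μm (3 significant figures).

carbon steel: T>10 °C ⇒ hinge -0.054·(16.4−10) = -0.3456
  sulphur-dioxide contribution → 28.63 μm/a
  chloride contribution → 12.24 μm/a
  ⇒ r_corr(carbon steel) = 40.87 μm/a
Long-term exponent b (ISO 9224 Table 2, B1) = 0.523
  D(10) = 40.87 × 10^0.523 = 40.87 × 3.334 = 136.3 μm

D(10) = 136 μm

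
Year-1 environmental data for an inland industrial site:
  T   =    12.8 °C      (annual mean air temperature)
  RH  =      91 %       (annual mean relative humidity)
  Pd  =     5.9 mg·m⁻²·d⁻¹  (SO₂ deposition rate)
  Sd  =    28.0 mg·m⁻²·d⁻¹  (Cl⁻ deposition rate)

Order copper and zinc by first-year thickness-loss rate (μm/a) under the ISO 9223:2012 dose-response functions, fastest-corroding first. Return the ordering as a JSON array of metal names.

copper: temperature factor f = -0.080·(2.8) = -0.2240
  Pd branch = 0.0053·Pd^0.26·e^(0.059·RH+f) = 1.443 μm/a
  Cl⁻ term: 0.01025·28.0^0.27·exp(0.036·91+0.049·12.8) = 1.249
  sum: 1.443 + 1.249 → r_corr = 2.692 μm/a
zinc: T>10 °C ⇒ hinge -0.071·(12.8−10) = -0.1988
  SO₂ term: 0.0129·5.9^0.44·exp(0.046·91-0.1988) = 1.518
  Sd branch = 0.0175·Sd^0.57·e^(0.008·RH+0.085·T) = 0.7188 μm/a
  r_corr = 1.518 + 0.7188 = 2.237 μm/a
Ordering by μm/a: copper (2.69) > zinc (2.24)

["copper", "zinc"]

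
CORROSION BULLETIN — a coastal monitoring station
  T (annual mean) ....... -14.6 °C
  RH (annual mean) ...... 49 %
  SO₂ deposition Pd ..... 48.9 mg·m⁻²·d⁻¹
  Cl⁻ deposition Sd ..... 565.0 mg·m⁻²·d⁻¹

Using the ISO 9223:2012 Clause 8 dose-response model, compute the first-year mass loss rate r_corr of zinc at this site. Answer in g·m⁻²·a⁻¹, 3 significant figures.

r_corr = 3.89 g·m⁻²·a⁻¹

zinc: T≤10 °C ⇒ hinge +0.038·(-14.6−10) = -0.9348
  SO₂ term: 0.0129·48.9^0.44·exp(0.046·49-0.9348) = 0.2672
  Sd branch = 0.0175·Sd^0.57·e^(0.008·RH+0.085·T) = 0.2773 μm/a
  sum: 0.2672 + 0.2773 → r_corr = 0.5445 μm/a
Convert to mass loss: 0.5445 μm/a × 7.14 g/cm³ = 3.888 g·m⁻²·a⁻¹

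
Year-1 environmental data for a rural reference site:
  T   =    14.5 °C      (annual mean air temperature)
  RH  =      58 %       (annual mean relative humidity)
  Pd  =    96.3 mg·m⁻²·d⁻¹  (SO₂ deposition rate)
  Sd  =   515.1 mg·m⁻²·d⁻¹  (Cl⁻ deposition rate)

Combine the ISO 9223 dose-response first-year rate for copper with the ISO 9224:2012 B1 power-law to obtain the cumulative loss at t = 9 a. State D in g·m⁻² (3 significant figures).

copper: temperature factor f = -0.080·(4.5) = -0.3600
  sulphur-dioxide contribution → 0.3714 μm/a
  chloride contribution → 0.9085 μm/a
  ⇒ r_corr(copper) = 1.28 μm/a
ISO 9224: D(t) = r_corr · t^b with b = 0.667 (copper, B1)
  D(9) = 1.28 × 9^0.667 = 1.28 × 4.33 = 5.542 μm
  Mass loss = 5.542 μm × 8.96 g/cm³ = 49.65 g·m⁻²

D(9) = 49.7 g·m⁻²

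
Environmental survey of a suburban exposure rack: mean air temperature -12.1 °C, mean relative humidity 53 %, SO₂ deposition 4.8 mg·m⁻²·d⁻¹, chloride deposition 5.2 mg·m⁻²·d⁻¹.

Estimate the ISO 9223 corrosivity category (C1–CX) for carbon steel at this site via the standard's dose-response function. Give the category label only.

C2

carbon steel: temperature factor f = +0.150·(-22.1) = -3.3150
  sulphur-dioxide contribution → 0.4196 μm/a
  chloride contribution → 1.004 μm/a
  ⇒ r_corr(carbon steel) = 1.424 μm/a
Category bounds: 1.3…25 μm/a bracket r_corr ⇒ C2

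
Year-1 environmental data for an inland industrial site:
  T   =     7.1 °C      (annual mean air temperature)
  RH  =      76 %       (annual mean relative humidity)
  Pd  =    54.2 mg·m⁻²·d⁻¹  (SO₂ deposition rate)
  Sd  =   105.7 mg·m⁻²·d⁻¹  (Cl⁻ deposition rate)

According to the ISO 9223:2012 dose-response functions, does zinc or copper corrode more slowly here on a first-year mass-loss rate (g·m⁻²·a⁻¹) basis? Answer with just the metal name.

copper

zinc: f(T) = +0.038·(T−10) [T≤10 °C] = -0.1102
  Pd branch = 0.0129·Pd^0.44·e^(0.046·RH+f) = 2.208 μm/a
  Cl⁻ term: 0.0175·105.7^0.57·exp(0.008·76+0.085·7.1) = 0.8374
  sum: 2.208 + 0.8374 → r_corr = 3.045 μm/a
  mass loss = 3.045 μm/a × 7.14 g/cm³ = 21.74 g·m⁻²·a⁻¹
copper: T≤10 °C ⇒ hinge +0.126·(7.1−10) = -0.3654
  SO₂ term: 0.0053·54.2^0.26·exp(0.059·76-0.3654) = 0.92
  Sd branch = 0.01025·Sd^0.27·e^(0.036·RH+0.049·T) = 0.788 μm/a
  r_corr = 0.92 + 0.788 = 1.708 μm/a
  mass loss = 1.708 μm/a × 8.96 g/cm³ = 15.3 g·m⁻²·a⁻¹
Ordering by g·m⁻²·a⁻¹: zinc (21.7) > copper (15.3)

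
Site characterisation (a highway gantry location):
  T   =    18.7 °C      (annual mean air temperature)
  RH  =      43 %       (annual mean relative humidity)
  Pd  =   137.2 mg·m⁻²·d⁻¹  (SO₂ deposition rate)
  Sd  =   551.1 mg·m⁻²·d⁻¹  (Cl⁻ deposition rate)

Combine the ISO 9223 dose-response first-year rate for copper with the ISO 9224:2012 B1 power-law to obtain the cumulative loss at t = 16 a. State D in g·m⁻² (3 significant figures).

copper: f(T) = -0.080·(T−10) [T>10 °C] = -0.6960
  Pd branch = 0.0053·Pd^0.26·e^(0.059·RH+f) = 0.1201 μm/a
  Sd branch = 0.01025·Sd^0.27·e^(0.036·RH+0.049·T) = 0.6624 μm/a
  r_corr = 0.1201 + 0.6624 = 0.7824 μm/a
Long-term exponent b (ISO 9224 Table 2, B1) = 0.667
  D(16) = 0.7824 × 16^0.667 = 0.7824 × 6.355 = 4.973 μm
  Mass loss = 4.973 μm × 8.96 g/cm³ = 44.56 g·m⁻²

D(16) = 44.6 g·m⁻²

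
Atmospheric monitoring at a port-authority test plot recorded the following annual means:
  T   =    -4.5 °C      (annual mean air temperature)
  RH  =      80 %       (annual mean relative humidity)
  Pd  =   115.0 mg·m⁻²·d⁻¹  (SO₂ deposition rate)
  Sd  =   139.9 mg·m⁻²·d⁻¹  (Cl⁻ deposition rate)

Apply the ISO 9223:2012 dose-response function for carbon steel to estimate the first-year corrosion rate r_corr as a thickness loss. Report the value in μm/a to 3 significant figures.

r_corr = 37.3 μm/a

carbon steel: f(T) = +0.150·(T−10) [T≤10 °C] = -2.1750
  Pd branch = 1.77·Pd^0.52·e^(0.02·RH+f) = 11.74 μm/a
  Sd branch = 0.102·Sd^0.62·e^(0.033·RH+0.04·T) = 25.55 μm/a
  r_corr = 11.74 + 25.55 = 37.29 μm/a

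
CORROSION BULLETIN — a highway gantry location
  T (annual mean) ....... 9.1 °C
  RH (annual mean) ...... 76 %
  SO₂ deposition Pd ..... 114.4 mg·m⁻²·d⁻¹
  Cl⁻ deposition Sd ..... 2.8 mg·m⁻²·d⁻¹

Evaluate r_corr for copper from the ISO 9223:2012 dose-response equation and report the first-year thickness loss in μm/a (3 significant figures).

r_corr = 1.76 μm/a

copper: temperature factor f = +0.126·(-0.9) = -0.1134
  SO₂ term: 0.0053·114.4^0.26·exp(0.059·76-0.1134) = 1.437
  Cl⁻ term: 0.01025·2.8^0.27·exp(0.036·76+0.049·9.1) = 0.3261
  r_corr = 1.437 + 0.3261 = 1.764 μm/a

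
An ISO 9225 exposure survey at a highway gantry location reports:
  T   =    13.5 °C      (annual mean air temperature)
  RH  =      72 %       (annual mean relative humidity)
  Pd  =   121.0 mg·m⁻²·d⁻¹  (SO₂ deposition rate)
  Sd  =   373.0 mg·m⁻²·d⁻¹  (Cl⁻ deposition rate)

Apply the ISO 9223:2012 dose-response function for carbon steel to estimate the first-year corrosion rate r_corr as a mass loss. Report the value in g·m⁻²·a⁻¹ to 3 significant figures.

carbon steel: f(T) = -0.054·(T−10) [T>10 °C] = -0.1890
  sulphur-dioxide contribution → 74.87 μm/a
  chloride contribution → 74.04 μm/a
  total first-year rate 148.9 μm/a
Convert to mass loss: 148.9 μm/a × 7.85 g/cm³ = 1169 g·m⁻²·a⁻¹

r_corr = 1.17e+03 g·m⁻²·a⁻¹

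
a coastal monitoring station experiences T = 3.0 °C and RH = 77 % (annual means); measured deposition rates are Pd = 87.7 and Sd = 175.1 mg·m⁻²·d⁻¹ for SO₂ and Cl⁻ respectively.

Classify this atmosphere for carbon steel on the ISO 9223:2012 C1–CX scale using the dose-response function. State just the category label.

carbon steel: T≤10 °C ⇒ hinge +0.150·(3.0−10) = -1.0500
  sulphur-dioxide contribution → 29.59 μm/a
  chloride contribution → 35.9 μm/a
  total first-year rate 65.49 μm/a
ISO 9223 Table 2 (carbon steel): 50 < 65.5 ≤ 80 μm/a ⇒ C4

C4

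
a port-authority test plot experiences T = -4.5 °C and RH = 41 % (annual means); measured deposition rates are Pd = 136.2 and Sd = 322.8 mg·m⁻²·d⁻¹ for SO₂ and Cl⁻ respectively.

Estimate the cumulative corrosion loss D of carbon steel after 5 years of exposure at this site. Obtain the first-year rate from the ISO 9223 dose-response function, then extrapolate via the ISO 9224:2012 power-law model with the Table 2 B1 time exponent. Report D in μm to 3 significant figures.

carbon steel: f(T) = +0.150·(T−10) [T≤10 °C] = -2.1750
  SO₂ term: 1.77·136.2^0.52·exp(0.02·41-2.1750) = 5.879
  Cl⁻ term: 0.102·322.8^0.62·exp(0.033·41+0.04·-4.5) = 11.85
  r_corr = 5.879 + 11.85 = 17.72 μm/a
Power-law: D(5) = r_corr · 5^0.523
  D(5) = 17.72 × 5^0.523 = 17.72 × 2.32 = 41.13 μm

D(5) = 41.1 μm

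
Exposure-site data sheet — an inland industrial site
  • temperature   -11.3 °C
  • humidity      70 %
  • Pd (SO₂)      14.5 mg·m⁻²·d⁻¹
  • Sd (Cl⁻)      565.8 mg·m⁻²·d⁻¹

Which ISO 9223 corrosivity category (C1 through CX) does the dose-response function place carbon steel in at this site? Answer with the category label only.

C3

carbon steel: f(T) = +0.150·(T−10) [T≤10 °C] = -3.1950
  sulphur-dioxide contribution → 1.181 μm/a
  chloride contribution → 33.28 μm/a
  ⇒ r_corr(carbon steel) = 34.46 μm/a
34.5 μm/a falls in (25, 50] for carbon steel → category C3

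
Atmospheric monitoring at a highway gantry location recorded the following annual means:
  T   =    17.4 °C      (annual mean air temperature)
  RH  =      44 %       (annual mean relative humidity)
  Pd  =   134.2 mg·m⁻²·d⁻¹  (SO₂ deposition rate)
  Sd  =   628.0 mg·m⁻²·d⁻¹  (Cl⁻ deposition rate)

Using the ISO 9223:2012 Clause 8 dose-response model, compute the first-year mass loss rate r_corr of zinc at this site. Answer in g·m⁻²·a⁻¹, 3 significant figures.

r_corr = 34.2 g·m⁻²·a⁻¹

zinc: T>10 °C ⇒ hinge -0.071·(17.4−10) = -0.5254
  sulphur-dioxide contribution → 0.4985 μm/a
  chloride contribution → 4.296 μm/a
  ⇒ r_corr(zinc) = 4.795 μm/a
Convert to mass loss: 4.795 μm/a × 7.14 g/cm³ = 34.23 g·m⁻²·a⁻¹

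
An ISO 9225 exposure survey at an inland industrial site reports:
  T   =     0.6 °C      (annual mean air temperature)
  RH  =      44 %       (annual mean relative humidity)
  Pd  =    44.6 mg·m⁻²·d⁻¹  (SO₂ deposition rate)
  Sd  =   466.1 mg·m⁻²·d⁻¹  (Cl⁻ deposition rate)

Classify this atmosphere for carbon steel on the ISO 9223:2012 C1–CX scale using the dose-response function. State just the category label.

carbon steel: T≤10 °C ⇒ hinge +0.150·(0.6−10) = -1.4100
  SO₂ term: 1.77·44.6^0.52·exp(0.02·44-1.4100) = 7.507
  Sd branch = 0.102·Sd^0.62·e^(0.033·RH+0.04·T) = 20.14 μm/a
  r_corr = 7.507 + 20.14 = 27.65 μm/a
ISO 9223 Table 2 (carbon steel): 25 < 27.6 ≤ 50 μm/a ⇒ C3

C3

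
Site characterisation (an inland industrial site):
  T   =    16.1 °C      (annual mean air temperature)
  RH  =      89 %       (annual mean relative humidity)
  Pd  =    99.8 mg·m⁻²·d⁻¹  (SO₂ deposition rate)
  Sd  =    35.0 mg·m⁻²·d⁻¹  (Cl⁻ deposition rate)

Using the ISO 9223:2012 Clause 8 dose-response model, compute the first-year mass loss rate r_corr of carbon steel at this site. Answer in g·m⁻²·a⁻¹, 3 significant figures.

r_corr = 910 g·m⁻²·a⁻¹

carbon steel: T>10 °C ⇒ hinge -0.054·(16.1−10) = -0.3294
  Pd branch = 1.77·Pd^0.52·e^(0.02·RH+f) = 82.7 μm/a
  Cl⁻ term: 0.102·35.0^0.62·exp(0.033·89+0.04·16.1) = 33.2
  sum: 82.7 + 33.2 → r_corr = 115.9 μm/a
Convert to mass loss: 115.9 μm/a × 7.85 g/cm³ = 909.8 g·m⁻²·a⁻¹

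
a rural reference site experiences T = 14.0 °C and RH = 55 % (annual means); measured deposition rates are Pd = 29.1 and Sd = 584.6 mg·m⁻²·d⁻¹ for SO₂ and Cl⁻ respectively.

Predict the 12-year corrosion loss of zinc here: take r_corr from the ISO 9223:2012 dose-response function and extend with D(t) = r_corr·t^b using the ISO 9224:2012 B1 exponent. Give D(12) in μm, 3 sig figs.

D(12) = 29.5 μm

zinc: T>10 °C ⇒ hinge -0.071·(14.0−10) = -0.2840
  Pd branch = 0.0129·Pd^0.44·e^(0.046·RH+f) = 0.5372 μm/a
  Sd branch = 0.0175·Sd^0.57·e^(0.008·RH+0.085·T) = 3.373 μm/a
  r_corr = 0.5372 + 3.373 = 3.91 μm/a
Power-law: D(12) = r_corr · 12^0.813
  D(12) = 3.91 × 12^0.813 = 3.91 × 7.54 = 29.48 μm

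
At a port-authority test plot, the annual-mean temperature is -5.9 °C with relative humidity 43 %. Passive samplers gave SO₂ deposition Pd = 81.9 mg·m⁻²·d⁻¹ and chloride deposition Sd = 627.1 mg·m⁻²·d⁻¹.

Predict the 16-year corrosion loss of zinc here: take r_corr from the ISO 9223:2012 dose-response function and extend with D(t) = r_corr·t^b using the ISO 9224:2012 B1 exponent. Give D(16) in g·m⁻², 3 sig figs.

zinc: temperature factor f = +0.038·(-15.9) = -0.6042
  SO₂ term: 0.0129·81.9^0.44·exp(0.046·43-0.6042) = 0.3541
  Cl⁻ term: 0.0175·627.1^0.57·exp(0.008·43+0.085·-5.9) = 0.5876
  sum: 0.3541 + 0.5876 → r_corr = 0.9417 μm/a
Power-law: D(16) = r_corr · 16^0.813
  D(16) = 0.9417 × 16^0.813 = 0.9417 × 9.527 = 8.971 μm
  Mass loss = 8.971 μm × 7.14 g/cm³ = 64.06 g·m⁻²

D(16) = 64.1 g·m⁻²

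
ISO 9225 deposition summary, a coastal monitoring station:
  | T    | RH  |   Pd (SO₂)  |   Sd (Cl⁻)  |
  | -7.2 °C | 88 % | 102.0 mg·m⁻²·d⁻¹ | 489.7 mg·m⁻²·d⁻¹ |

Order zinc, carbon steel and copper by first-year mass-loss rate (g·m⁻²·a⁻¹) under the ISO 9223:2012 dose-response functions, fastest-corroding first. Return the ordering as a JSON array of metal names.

["carbon steel", "zinc", "copper"]

zinc: f(T) = +0.038·(T−10) [T≤10 °C] = -0.6536
  Pd branch = 0.0129·Pd^0.44·e^(0.046·RH+f) = 2.941 μm/a
  Cl⁻ term: 0.0175·489.7^0.57·exp(0.008·88+0.085·-7.2) = 0.655
  sum: 2.941 + 0.655 → r_corr = 3.596 μm/a
  mass loss = 3.596 μm/a × 7.14 g/cm³ = 25.68 g·m⁻²·a⁻¹
carbon steel: T≤10 °C ⇒ hinge +0.150·(-7.2−10) = -2.5800
  Pd branch = 1.77·Pd^0.52·e^(0.02·RH+f) = 8.636 μm/a
  Cl⁻ term: 0.102·489.7^0.62·exp(0.033·88+0.04·-7.2) = 64.93
  sum: 8.636 + 64.93 → r_corr = 73.57 μm/a
  mass loss = 73.57 μm/a × 7.85 g/cm³ = 577.5 g·m⁻²·a⁻¹
copper: T≤10 °C ⇒ hinge +0.126·(-7.2−10) = -2.1672
  Pd branch = 0.0053·Pd^0.26·e^(0.059·RH+f) = 0.3632 μm/a
  Sd branch = 0.01025·Sd^0.27·e^(0.036·RH+0.049·T) = 0.9112 μm/a
  r_corr = 0.3632 + 0.9112 = 1.274 μm/a
  mass loss = 1.274 μm/a × 8.96 g/cm³ = 11.42 g·m⁻²·a⁻¹
Ordering by g·m⁻²·a⁻¹: carbon steel (578) > zinc (25.7) > copper (11.4)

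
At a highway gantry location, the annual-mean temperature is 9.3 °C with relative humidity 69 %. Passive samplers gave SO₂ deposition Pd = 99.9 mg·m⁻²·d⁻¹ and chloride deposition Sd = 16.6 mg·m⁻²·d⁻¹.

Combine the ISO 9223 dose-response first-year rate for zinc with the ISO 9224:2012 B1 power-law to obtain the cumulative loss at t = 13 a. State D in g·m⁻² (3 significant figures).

D(13) = 150 g·m⁻²

zinc: temperature factor f = +0.038·(-0.7) = -0.0266
  SO₂ term: 0.0129·99.9^0.44·exp(0.046·69-0.0266) = 2.277
  Cl⁻ term: 0.0175·16.6^0.57·exp(0.008·69+0.085·9.3) = 0.3323
  r_corr = 2.277 + 0.3323 = 2.609 μm/a
Long-term exponent b (ISO 9224 Table 2, B1) = 0.813
  D(13) = 2.609 × 13^0.813 = 2.609 × 8.047 = 20.99 μm
  Mass loss = 20.99 μm × 7.14 g/cm³ = 149.9 g·m⁻²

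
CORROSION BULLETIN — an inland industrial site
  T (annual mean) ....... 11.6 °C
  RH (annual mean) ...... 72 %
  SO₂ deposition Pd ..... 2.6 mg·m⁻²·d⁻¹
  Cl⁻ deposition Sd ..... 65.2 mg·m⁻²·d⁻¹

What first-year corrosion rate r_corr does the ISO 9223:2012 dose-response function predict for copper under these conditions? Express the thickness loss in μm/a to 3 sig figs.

copper: f(T) = -0.080·(T−10) [T>10 °C] = -0.1280
  Pd branch = 0.0053·Pd^0.26·e^(0.059·RH+f) = 0.4183 μm/a
  Cl⁻ term: 0.01025·65.2^0.27·exp(0.036·72+0.049·11.6) = 0.7466
  r_corr = 0.4183 + 0.7466 = 1.165 μm/a

r_corr = 1.16 μm/a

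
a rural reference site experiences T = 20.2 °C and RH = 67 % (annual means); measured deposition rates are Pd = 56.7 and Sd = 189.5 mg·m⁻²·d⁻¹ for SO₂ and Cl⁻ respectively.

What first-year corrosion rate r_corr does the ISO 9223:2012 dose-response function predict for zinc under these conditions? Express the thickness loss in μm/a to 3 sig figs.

zinc: temperature factor f = -0.071·(10.2) = -0.7242
  SO₂ term: 0.0129·56.7^0.44·exp(0.046·67-0.7242) = 0.8056
  Sd branch = 0.0175·Sd^0.57·e^(0.008·RH+0.085·T) = 3.309 μm/a
  sum: 0.8056 + 3.309 → r_corr = 4.115 μm/a

r_corr = 4.11 μm/a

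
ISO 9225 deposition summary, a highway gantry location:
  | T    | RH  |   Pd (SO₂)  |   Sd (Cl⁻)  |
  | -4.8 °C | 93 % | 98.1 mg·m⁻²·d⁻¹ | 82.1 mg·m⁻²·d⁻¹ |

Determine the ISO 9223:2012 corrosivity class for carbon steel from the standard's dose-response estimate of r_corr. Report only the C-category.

carbon steel: f(T) = +0.150·(T−10) [T≤10 °C] = -2.2200
  sulphur-dioxide contribution → 13.41 μm/a
  chloride contribution → 27.86 μm/a
  total first-year rate 41.26 μm/a
ISO 9223 Table 2 (carbon steel): 25 < 41.3 ≤ 50 μm/a ⇒ C3

C3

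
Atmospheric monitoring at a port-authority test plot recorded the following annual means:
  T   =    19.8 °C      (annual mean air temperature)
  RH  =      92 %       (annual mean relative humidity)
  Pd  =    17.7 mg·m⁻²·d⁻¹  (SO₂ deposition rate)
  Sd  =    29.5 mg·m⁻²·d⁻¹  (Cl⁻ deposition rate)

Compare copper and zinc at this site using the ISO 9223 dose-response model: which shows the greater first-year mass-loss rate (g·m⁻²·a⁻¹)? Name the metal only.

copper: temperature factor f = -0.080·(9.8) = -0.7840
  Pd branch = 0.0053·Pd^0.26·e^(0.059·RH+f) = 1.163 μm/a
  Sd branch = 0.01025·Sd^0.27·e^(0.036·RH+0.049·T) = 1.851 μm/a
  r_corr = 1.163 + 1.851 = 3.014 μm/a
  mass loss = 3.014 μm/a × 8.96 g/cm³ = 27 g·m⁻²·a⁻¹
zinc: T>10 °C ⇒ hinge -0.071·(19.8−10) = -0.6958
  Pd branch = 0.0129·Pd^0.44·e^(0.046·RH+f) = 1.568 μm/a
  Cl⁻ term: 0.0175·29.5^0.57·exp(0.008·92+0.085·19.8) = 1.353
  r_corr = 1.568 + 1.353 = 2.922 μm/a
  mass loss = 2.922 μm/a × 7.14 g/cm³ = 20.86 g·m⁻²·a⁻¹
Ordering by g·m⁻²·a⁻¹: copper (27) > zinc (20.9)

copper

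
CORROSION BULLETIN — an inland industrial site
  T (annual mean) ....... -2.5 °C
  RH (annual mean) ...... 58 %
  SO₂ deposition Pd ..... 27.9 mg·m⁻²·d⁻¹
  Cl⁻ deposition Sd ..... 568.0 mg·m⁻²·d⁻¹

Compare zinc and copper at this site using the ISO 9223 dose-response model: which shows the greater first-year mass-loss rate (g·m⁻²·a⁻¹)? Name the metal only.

zinc: T≤10 °C ⇒ hinge +0.038·(-2.5−10) = -0.4750
  sulphur-dioxide contribution → 0.5001 μm/a
  chloride contribution → 0.8361 μm/a
  total first-year rate 1.336 μm/a
  mass loss = 1.336 μm/a × 7.14 g/cm³ = 9.54 g·m⁻²·a⁻¹
copper: temperature factor f = +0.126·(-12.5) = -1.5750
  sulphur-dioxide contribution → 0.07985 μm/a
  chloride contribution → 0.4055 μm/a
  total first-year rate 0.4854 μm/a
  mass loss = 0.4854 μm/a × 8.96 g/cm³ = 4.349 g·m⁻²·a⁻¹
Ordering by g·m⁻²·a⁻¹: zinc (9.54) > copper (4.35)

zinc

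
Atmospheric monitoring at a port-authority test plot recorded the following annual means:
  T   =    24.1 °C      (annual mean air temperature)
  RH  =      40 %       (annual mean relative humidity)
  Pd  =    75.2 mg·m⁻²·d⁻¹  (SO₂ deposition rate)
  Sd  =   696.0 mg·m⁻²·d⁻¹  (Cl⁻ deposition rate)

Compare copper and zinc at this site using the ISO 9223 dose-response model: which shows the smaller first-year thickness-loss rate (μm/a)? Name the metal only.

copper: T>10 °C ⇒ hinge -0.080·(24.1−10) = -1.1280
  sulphur-dioxide contribution → 0.05587 μm/a
  chloride contribution → 0.825 μm/a
  ⇒ r_corr(copper) = 0.8809 μm/a
zinc: temperature factor f = -0.071·(14.1) = -1.0011
  sulphur-dioxide contribution → 0.1997 μm/a
  chloride contribution → 7.797 μm/a
  ⇒ r_corr(zinc) = 7.997 μm/a
Ordering by μm/a: zinc (8) > copper (0.881)

copper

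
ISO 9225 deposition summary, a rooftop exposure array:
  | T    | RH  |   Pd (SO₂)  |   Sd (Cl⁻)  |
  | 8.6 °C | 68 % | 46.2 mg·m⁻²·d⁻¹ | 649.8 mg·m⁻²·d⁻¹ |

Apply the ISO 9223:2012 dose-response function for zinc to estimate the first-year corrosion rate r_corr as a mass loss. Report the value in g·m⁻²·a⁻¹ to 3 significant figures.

zinc: f(T) = +0.038·(T−10) [T≤10 °C] = -0.0532
  Pd branch = 0.0129·Pd^0.44·e^(0.046·RH+f) = 1.508 μm/a
  Sd branch = 0.0175·Sd^0.57·e^(0.008·RH+0.085·T) = 2.512 μm/a
  r_corr = 1.508 + 2.512 = 4.02 μm/a
Convert to mass loss: 4.02 μm/a × 7.14 g/cm³ = 28.7 g·m⁻²·a⁻¹

r_corr = 28.7 g·m⁻²·a⁻¹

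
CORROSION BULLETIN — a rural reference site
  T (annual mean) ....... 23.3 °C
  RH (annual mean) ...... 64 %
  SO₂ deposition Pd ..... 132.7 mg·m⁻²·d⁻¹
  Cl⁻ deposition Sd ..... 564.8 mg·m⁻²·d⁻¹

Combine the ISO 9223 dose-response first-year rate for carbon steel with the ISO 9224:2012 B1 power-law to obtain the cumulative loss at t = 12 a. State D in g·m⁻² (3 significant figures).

D(12) = 4.27e+03 g·m⁻²

carbon steel: T>10 °C ⇒ hinge -0.054·(23.3−10) = -0.7182
  SO₂ term: 1.77·132.7^0.52·exp(0.02·64-0.7182) = 39.43
  Cl⁻ term: 0.102·564.8^0.62·exp(0.033·64+0.04·23.3) = 108.8
  sum: 39.43 + 108.8 → r_corr = 148.3 μm/a
ISO 9224: D(t) = r_corr · t^b with b = 0.523 (carbon steel, B1)
  D(12) = 148.3 × 12^0.523 = 148.3 × 3.668 = 543.8 μm
  Mass loss = 543.8 μm × 7.85 g/cm³ = 4269 g·m⁻²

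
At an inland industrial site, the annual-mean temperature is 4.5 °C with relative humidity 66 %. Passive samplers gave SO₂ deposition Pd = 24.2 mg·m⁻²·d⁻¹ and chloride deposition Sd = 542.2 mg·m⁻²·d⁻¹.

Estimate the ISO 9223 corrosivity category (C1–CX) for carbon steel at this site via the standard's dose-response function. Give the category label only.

C4

carbon steel: f(T) = +0.150·(T−10) [T≤10 °C] = -0.8250
  sulphur-dioxide contribution → 15.22 μm/a
  chloride contribution → 53.44 μm/a
  total first-year rate 68.66 μm/a
ISO 9223 Table 2 (carbon steel): 50 < 68.7 ≤ 80 μm/a ⇒ C4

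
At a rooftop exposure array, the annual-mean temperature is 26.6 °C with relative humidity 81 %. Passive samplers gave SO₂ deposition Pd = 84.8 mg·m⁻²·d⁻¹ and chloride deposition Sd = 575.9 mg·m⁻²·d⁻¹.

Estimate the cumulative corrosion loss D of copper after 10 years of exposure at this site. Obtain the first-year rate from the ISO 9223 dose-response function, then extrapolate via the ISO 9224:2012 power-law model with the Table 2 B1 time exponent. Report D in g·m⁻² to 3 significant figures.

copper: T>10 °C ⇒ hinge -0.080·(26.6−10) = -1.3280
  SO₂ term: 0.0053·84.8^0.26·exp(0.059·81-1.3280) = 0.5302
  Sd branch = 0.01025·Sd^0.27·e^(0.036·RH+0.049·T) = 3.877 μm/a
  r_corr = 0.5302 + 3.877 = 4.407 μm/a
Power-law: D(10) = r_corr · 10^0.667
  D(10) = 4.407 × 10^0.667 = 4.407 × 4.645 = 20.47 μm
  Mass loss = 20.47 μm × 8.96 g/cm³ = 183.4 g·m⁻²

D(10) = 183 g·m⁻²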